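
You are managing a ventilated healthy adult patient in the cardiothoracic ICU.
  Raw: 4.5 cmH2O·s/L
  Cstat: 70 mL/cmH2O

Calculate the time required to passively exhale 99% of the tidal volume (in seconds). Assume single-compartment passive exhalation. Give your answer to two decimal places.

τ = R × C = 4.5 × 70 mL/cmH2O = 4.5 × 0.070 L/cmH2O = 0.315 s.
Exhaled fraction f = 1 − e^(−t/τ) → t = −τ·ln(1 − f) = −0.315·ln(0.01) = 1.451 s.

1.45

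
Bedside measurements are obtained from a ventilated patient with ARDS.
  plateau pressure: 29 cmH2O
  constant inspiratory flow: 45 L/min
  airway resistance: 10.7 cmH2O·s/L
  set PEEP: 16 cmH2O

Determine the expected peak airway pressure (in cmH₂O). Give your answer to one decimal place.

Flow: 45 L/min ÷ 60 = 0.75 L/s.
PIP = Pplat + Raw × flow = 29 + 10.7 × 0.75 = 29 + 8.025 = 37.025 cmH2O.

37.0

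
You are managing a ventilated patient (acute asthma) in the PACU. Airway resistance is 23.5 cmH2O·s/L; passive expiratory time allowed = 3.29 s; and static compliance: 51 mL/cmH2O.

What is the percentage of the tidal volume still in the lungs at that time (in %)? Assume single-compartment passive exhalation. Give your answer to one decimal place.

6.4

τ = R × C = 23.5 × 51 mL/cmH2O = 23.5 × 0.051 L/cmH2O = 1.199 s.
Passive exhalation: V(t)/V₀ = e^(−t/τ) = e^(−3.29/1.199) = 0.06432.
Fraction remaining = 0.06432 → 6.432%.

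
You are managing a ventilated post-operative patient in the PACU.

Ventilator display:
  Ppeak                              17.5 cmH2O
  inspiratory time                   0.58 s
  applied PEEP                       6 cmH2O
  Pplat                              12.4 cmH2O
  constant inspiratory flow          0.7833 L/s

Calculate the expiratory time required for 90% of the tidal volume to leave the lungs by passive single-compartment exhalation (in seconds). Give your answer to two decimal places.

1.06

Vt = flow × Ti = 0.7833 L/s × 0.58 s × 1000 mL/L = 454.31 mL.
R = (PIP − Pplat)/V̇ = (17.5 − 12.4) / 0.7833 = 5.1/0.7833 = 6.511 cmH2O·s/L.
C = Vt/(Pplat − PEEP) = 454.31 / (12.4 − 6) = 454.31/6.4 = 70.986 mL/cmH2O.
τ = R × C = 6.511 × 0.07099 L/cmH2O = 0.4622 s.
t = −τ·ln(1 − 0.90) = −0.4622·ln(0.1) = 1.064 s.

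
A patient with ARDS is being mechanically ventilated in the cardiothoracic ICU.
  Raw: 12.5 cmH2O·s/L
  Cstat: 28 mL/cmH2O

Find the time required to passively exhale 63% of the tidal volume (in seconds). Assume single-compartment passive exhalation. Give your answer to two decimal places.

τ = R × C = 12.5 × 28 mL/cmH2O = 12.5 × 0.028 L/cmH2O = 0.35 s.
Exhaled fraction f = 1 − e^(−t/τ) → t = −τ·ln(1 − f) = −0.35·ln(0.37) = 0.348 s.

0.35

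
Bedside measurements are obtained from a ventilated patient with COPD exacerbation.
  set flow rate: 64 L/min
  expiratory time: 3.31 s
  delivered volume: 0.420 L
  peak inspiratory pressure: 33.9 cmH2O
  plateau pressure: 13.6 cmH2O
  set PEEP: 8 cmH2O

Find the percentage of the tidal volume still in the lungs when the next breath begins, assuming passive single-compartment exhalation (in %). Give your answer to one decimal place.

9.8

Flow: 64 L/min ÷ 60 = 1.0667 L/s.
R = (PIP − Pplat)/V̇ = (33.9 − 13.6) / 1.0667 = 20.3/1.0667 = 19.031 cmH2O·s/L.
C = Vt/(Pplat − PEEP) = 420.0 / (13.6 − 8) = 420.0/5.6 = 75.0 mL/cmH2O.
τ = R × C = 19.031 × 0.075 L/cmH2O = 1.427 s.
Fraction remaining at end-expiration = e^(−Te/τ) = e^(−3.31/1.427) = 0.09832 → 9.832%.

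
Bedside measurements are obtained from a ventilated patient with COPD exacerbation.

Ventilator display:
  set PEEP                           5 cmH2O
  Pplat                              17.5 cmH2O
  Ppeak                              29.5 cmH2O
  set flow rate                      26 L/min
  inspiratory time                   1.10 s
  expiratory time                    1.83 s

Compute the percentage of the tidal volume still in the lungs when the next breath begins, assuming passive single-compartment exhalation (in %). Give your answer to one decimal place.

Flow: 26 L/min ÷ 60 = 0.4333 L/s.
Vt = flow × Ti = 0.4333 L/s × 1.10 s × 1000 mL/L = 476.63 mL.
R = (PIP − Pplat)/V̇ = (29.5 − 17.5) / 0.4333 = 12.0/0.4333 = 27.694 cmH2O·s/L.
C = Vt/(Pplat − PEEP) = 476.63 / (17.5 − 5) = 476.63/12.5 = 38.13 mL/cmH2O.
τ = R × C = 27.694 × 0.03813 L/cmH2O = 1.056 s.
Fraction remaining at end-expiration = e^(−Te/τ) = e^(−1.83/1.056) = 0.1768 → 17.68%.

17.7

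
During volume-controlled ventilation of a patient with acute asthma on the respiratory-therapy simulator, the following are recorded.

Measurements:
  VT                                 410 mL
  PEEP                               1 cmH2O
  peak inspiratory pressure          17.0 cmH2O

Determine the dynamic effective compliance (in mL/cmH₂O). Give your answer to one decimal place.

25.6

Dynamic compliance = Vt / (PIP − PEEP) = 410 / (17.0 − 1) = 410 / 16.0 = 25.625 mL/cmH2O.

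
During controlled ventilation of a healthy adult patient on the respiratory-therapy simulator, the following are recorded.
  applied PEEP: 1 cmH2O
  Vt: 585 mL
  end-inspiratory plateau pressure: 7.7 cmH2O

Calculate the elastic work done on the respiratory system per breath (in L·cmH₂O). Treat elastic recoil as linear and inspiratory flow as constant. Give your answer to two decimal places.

Elastic work ≈ ½ × (Pplat − PEEP) × Vt = 0.5 × (7.7 − 1) × 0.585 L = 0.5 × 6.7 × 0.585 = 1.96 L·cmH2O.

1.96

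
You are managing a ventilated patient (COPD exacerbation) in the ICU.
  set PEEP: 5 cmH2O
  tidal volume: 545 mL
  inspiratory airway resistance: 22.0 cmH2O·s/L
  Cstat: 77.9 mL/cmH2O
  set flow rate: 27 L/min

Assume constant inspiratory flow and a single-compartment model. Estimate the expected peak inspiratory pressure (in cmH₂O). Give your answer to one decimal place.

21.9

Flow: 27 L/min ÷ 60 = 0.45 L/s.
Equation of motion (constant flow): PIP = Vt/C + R·V̇ + PEEP.
PIP = 545/77.9 + 22.0×0.45 + 5 = 6.996 + 9.9 + 5 = 21.896 cmH2O.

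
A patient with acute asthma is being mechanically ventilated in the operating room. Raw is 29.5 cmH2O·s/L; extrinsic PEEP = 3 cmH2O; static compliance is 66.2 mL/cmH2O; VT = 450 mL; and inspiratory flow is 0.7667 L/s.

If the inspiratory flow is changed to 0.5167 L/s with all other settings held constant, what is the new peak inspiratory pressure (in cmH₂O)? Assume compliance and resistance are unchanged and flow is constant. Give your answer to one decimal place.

PIP = Vt/C + R·V̇ + PEEP (constant-flow equation of motion).
Only the resistive term changes: ΔPIP = R × ΔV̇ = 29.5 × (0.5167 − 0.7667) = 29.5 × -0.25 = -7.375 cmH2O.
Original PIP = 450/66.2 + 29.5×0.7667 + 3 = 32.415 cmH2O; new PIP = 32.415 + (-7.375) = 25.04 cmH2O.

25.0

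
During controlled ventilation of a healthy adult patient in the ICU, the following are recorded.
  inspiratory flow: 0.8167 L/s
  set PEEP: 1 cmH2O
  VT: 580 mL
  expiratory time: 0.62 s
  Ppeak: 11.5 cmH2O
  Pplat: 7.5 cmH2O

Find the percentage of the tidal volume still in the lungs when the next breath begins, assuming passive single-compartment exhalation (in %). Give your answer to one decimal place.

24.2

R = (PIP − Pplat)/V̇ = (11.5 − 7.5) / 0.8167 = 4.0/0.8167 = 4.898 cmH2O·s/L.
C = Vt/(Pplat − PEEP) = 580.0 / (7.5 − 1) = 580.0/6.5 = 89.231 mL/cmH2O.
τ = R × C = 4.898 × 0.08923 L/cmH2O = 0.437 s.
Fraction remaining at end-expiration = e^(−Te/τ) = e^(−0.62/0.437) = 0.242 → 24.2%.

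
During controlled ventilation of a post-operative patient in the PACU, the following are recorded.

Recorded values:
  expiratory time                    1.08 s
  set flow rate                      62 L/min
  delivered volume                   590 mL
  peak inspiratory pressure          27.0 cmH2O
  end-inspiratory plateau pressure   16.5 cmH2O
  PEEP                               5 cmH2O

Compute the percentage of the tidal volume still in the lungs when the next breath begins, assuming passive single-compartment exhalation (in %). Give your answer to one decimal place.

Flow: 62 L/min ÷ 60 = 1.0333 L/s.
R = (PIP − Pplat)/V̇ = (27.0 − 16.5) / 1.0333 = 10.5/1.0333 = 10.162 cmH2O·s/L.
C = Vt/(Pplat − PEEP) = 590.0 / (16.5 − 5) = 590.0/11.5 = 51.304 mL/cmH2O.
τ = R × C = 10.162 × 0.0513 L/cmH2O = 0.5213 s.
Fraction remaining at end-expiration = e^(−Te/τ) = e^(−1.08/0.5213) = 0.126 → 12.6%.

12.6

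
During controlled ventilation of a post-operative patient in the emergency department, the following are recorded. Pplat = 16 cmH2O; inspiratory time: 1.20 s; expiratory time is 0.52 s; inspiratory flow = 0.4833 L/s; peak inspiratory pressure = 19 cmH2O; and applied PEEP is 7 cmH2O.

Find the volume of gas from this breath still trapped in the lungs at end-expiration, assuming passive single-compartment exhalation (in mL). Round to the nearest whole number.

158

Vt = flow × Ti = 0.4833 L/s × 1.20 s × 1000 mL/L = 579.96 mL.
R = (PIP − Pplat)/V̇ = (19 − 16) / 0.4833 = 3.0/0.4833 = 6.207 cmH2O·s/L.
C = Vt/(Pplat − PEEP) = 579.96 / (16 − 7) = 579.96/9.0 = 64.44 mL/cmH2O.
τ = R × C = 6.207 × 0.06444 L/cmH2O = 0.4 s.
Fraction remaining = e^(−Te/τ) = e^(−0.52/0.4) = 0.2725.
Trapped volume = 579.96 × 0.2725 = 158.04 mL.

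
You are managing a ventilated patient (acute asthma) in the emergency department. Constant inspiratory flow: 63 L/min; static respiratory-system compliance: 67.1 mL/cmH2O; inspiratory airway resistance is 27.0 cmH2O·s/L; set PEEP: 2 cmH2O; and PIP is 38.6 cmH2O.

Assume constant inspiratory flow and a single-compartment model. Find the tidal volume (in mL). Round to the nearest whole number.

Flow: 63 L/min ÷ 60 = 1.05 L/s.
Equation of motion (constant flow): PIP = Vt/C + R·V̇ + PEEP.
Vt/C = PIP − R·V̇ − PEEP = 38.6 − 28.35 − 2 = 8.25 cmH2O.
Vt = C × 8.25 = 67.1 × 8.25 = 553.58 mL.

554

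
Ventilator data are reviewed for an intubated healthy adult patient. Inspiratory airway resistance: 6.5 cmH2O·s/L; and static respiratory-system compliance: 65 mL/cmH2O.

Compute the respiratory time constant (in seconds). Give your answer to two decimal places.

0.42

τ = R × C = 6.5 × 65 mL/cmH2O = 6.5 × 0.065 L/cmH2O = 0.4225 s.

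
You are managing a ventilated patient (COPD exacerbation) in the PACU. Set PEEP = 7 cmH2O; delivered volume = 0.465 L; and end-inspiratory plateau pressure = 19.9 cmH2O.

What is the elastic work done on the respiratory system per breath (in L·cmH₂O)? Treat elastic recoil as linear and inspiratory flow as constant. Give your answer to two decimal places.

3.00

Elastic work ≈ ½ × (Pplat − PEEP) × Vt = 0.5 × (19.9 − 7) × 0.465 L = 0.5 × 12.9 × 0.465 = 2.999 L·cmH2O.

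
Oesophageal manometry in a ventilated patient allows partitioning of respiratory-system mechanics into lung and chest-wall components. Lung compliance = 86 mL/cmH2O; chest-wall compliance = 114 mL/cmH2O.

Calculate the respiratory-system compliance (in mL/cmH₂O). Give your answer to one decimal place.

Lung and chest wall are elastances in series: 1/Crs = 1/CL + 1/Ccw.
1/Crs = 1/86 + 1/114 = 0.0204.
Crs = 49.02 mL/cmH2O.

49.0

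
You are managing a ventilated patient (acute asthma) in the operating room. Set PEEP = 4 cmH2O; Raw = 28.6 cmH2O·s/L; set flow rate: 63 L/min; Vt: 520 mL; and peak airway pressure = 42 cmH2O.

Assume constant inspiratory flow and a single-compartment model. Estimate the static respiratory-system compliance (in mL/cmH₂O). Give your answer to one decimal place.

65.2

Flow: 63 L/min ÷ 60 = 1.05 L/s.
Equation of motion (constant flow): PIP = Vt/C + R·V̇ + PEEP.
Vt/C = PIP − R·V̇ − PEEP = 42 − 28.6×1.05 − 4 = 42 − 30.03 − 4 = 7.97 cmH2O.
C = Vt / 7.97 = 520 / 7.97 = 65.245 mL/cmH2O.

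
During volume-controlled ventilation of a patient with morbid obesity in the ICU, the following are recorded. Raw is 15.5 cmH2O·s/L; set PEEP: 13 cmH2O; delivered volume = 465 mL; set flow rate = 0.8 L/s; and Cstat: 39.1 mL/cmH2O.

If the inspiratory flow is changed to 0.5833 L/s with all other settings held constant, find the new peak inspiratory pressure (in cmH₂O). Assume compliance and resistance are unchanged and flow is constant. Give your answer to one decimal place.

PIP = Vt/C + R·V̇ + PEEP (constant-flow equation of motion).
Only the resistive term changes: ΔPIP = R × ΔV̇ = 15.5 × (0.5833 − 0.8) = 15.5 × -0.2167 = -3.359 cmH2O.
Original PIP = 465/39.1 + 15.5×0.8 + 13 = 37.293 cmH2O; new PIP = 37.293 + (-3.359) = 33.934 cmH2O.

33.9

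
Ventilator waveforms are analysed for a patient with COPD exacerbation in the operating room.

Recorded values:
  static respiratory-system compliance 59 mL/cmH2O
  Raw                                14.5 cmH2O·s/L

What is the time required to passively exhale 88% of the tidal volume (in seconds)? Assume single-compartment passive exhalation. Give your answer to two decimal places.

1.81

τ = R × C = 14.5 × 59 mL/cmH2O = 14.5 × 0.059 L/cmH2O = 0.8555 s.
Exhaled fraction f = 1 − e^(−t/τ) → t = −τ·ln(1 − f) = −0.8555·ln(0.12) = 1.814 s.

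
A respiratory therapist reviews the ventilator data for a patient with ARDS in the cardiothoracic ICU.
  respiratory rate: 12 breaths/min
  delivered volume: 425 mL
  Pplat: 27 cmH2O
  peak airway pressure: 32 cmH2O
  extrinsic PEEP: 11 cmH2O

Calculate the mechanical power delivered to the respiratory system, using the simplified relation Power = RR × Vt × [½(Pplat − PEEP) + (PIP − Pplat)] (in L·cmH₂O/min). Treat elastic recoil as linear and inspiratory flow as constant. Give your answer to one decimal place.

Per-breath work = Vt × [½(Pplat−PEEP) + (PIP−Pplat)] = 0.425 × [0.5×16.0 + 5.0] = 0.425 × 13.0 = 5.525 L·cmH2O.
Power = 12 × 5.525 = 66.3 L·cmH2O/min.

66.3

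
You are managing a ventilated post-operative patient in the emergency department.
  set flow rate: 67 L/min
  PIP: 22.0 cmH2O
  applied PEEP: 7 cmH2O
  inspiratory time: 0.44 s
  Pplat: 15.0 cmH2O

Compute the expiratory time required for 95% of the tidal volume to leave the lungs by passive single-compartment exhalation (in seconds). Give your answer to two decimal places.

1.15

Flow: 67 L/min ÷ 60 = 1.1167 L/s.
Vt = flow × Ti = 1.1167 L/s × 0.44 s × 1000 mL/L = 491.35 mL.
R = (PIP − Pplat)/V̇ = (22.0 − 15.0) / 1.1167 = 7.0/1.1167 = 6.268 cmH2O·s/L.
C = Vt/(Pplat − PEEP) = 491.35 / (15.0 − 7) = 491.35/8.0 = 61.419 mL/cmH2O.
τ = R × C = 6.268 × 0.06142 L/cmH2O = 0.385 s.
t = −τ·ln(1 − 0.95) = −0.385·ln(0.05) = 1.153 s.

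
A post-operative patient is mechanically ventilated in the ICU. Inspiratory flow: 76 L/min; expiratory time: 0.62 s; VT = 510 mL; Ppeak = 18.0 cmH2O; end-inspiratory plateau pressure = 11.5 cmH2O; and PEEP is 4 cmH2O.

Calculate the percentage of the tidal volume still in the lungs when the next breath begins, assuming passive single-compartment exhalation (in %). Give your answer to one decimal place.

Flow: 76 L/min ÷ 60 = 1.2667 L/s.
R = (PIP − Pplat)/V̇ = (18.0 − 11.5) / 1.2667 = 6.5/1.2667 = 5.131 cmH2O·s/L.
C = Vt/(Pplat − PEEP) = 510.0 / (11.5 − 4) = 510.0/7.5 = 68.0 mL/cmH2O.
τ = R × C = 5.131 × 0.068 L/cmH2O = 0.3489 s.
Fraction remaining at end-expiration = e^(−Te/τ) = e^(−0.62/0.3489) = 0.1691 → 16.91%.

16.9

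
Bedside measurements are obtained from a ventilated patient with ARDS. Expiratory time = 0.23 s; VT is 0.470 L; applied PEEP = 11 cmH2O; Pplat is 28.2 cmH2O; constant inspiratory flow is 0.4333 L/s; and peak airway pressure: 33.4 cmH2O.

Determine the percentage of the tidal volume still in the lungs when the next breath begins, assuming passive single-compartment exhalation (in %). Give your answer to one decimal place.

R = (PIP − Pplat)/V̇ = (33.4 − 28.2) / 0.4333 = 5.2/0.4333 = 12.001 cmH2O·s/L.
C = Vt/(Pplat − PEEP) = 470.0 / (28.2 − 11) = 470.0/17.2 = 27.326 mL/cmH2O.
τ = R × C = 12.001 × 0.02733 L/cmH2O = 0.328 s.
Fraction remaining at end-expiration = e^(−Te/τ) = e^(−0.23/0.328) = 0.496 → 49.6%.

49.6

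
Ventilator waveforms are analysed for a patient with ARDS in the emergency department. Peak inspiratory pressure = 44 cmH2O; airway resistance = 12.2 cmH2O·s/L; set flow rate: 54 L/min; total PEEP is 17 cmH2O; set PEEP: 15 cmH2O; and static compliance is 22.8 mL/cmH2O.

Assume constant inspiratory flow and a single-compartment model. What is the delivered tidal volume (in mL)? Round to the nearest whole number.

Flow: 54 L/min ÷ 60 = 0.9 L/s.
Total PEEP = 17 cmH2O (set 15 + intrinsic 2); this is the baseline alveolar pressure.
Equation of motion (constant flow): PIP = Vt/C + R·V̇ + PEEP.
Vt/C = PIP − R·V̇ − PEEP = 44 − 10.98 − 17 = 16.02 cmH2O.
Vt = C × 16.02 = 22.8 × 16.02 = 365.26 mL.

365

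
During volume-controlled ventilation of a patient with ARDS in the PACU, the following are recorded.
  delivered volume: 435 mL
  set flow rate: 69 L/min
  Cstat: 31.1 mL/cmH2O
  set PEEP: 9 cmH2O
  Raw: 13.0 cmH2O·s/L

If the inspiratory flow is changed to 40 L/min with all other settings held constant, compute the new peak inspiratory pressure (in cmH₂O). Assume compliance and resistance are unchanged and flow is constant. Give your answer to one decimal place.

31.7

Flow: 69 L/min ÷ 60 = 1.15 L/s.
New flow: 40 L/min ÷ 60 = 0.6667 L/s.
PIP = Vt/C + R·V̇ + PEEP (constant-flow equation of motion).
Only the resistive term changes: ΔPIP = R × ΔV̇ = 13.0 × (0.6667 − 1.15) = 13.0 × -0.4833 = -6.283 cmH2O.
Original PIP = 435/31.1 + 13.0×1.15 + 9 = 37.937 cmH2O; new PIP = 37.937 + (-6.283) = 31.654 cmH2O.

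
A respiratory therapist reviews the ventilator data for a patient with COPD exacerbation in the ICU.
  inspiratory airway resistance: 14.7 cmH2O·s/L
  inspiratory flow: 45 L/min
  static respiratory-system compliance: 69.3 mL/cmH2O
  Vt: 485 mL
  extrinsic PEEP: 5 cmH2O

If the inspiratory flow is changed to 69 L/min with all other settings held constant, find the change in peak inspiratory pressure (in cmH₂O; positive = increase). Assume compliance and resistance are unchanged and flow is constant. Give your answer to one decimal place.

Flow: 45 L/min ÷ 60 = 0.75 L/s.
New flow: 69 L/min ÷ 60 = 1.15 L/s.
PIP = Vt/C + R·V̇ + PEEP (constant-flow equation of motion).
Only the resistive term changes: ΔPIP = R × ΔV̇ = 14.7 × (1.15 − 0.75) = 14.7 × 0.4 = 5.88 cmH2O.

5.9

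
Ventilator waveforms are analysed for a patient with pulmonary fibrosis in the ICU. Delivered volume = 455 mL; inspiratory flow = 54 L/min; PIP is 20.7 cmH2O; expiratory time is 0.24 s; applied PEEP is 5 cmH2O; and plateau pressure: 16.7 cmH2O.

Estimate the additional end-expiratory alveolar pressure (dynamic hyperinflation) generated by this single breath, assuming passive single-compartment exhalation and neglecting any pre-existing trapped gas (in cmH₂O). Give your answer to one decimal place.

Flow: 54 L/min ÷ 60 = 0.9 L/s.
R = (PIP − Pplat)/V̇ = (20.7 − 16.7) / 0.9 = 4.0/0.9 = 4.444 cmH2O·s/L.
C = Vt/(Pplat − PEEP) = 455.0 / (16.7 − 5) = 455.0/11.7 = 38.889 mL/cmH2O.
τ = R × C = 4.444 × 0.03889 L/cmH2O = 0.1728 s.
Fraction remaining = e^(−Te/τ) = e^(−0.24/0.1728) = 0.2494; trapped volume = 455.0 × 0.2494 = 113.48 mL.
Additional alveolar pressure from trapping ≈ V_trapped / C = 113.48 / 38.889 = 2.918 cmH2O.

2.9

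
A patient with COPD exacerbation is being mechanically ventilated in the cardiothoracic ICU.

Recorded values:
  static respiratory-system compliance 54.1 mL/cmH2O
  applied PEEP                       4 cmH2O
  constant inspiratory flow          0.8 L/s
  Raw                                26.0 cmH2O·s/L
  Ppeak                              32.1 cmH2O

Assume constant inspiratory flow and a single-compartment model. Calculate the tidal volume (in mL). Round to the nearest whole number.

395

Equation of motion (constant flow): PIP = Vt/C + R·V̇ + PEEP.
Vt/C = PIP − R·V̇ − PEEP = 32.1 − 20.8 − 4 = 7.3 cmH2O.
Vt = C × 7.3 = 54.1 × 7.3 = 394.93 mL.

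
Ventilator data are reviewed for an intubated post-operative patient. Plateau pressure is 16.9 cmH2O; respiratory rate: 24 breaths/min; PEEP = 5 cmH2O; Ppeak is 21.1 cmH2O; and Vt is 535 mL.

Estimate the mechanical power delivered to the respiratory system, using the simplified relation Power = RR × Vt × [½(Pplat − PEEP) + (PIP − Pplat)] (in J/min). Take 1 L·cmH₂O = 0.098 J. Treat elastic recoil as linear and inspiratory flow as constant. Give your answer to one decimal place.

Per-breath work = Vt × [½(Pplat−PEEP) + (PIP−Pplat)] = 0.535 × [0.5×11.9 + 4.2] = 0.535 × 10.15 = 5.43 L·cmH2O.
Power = 24 × 5.43 = 130.32 L·cmH2O/min.
× 0.098 J/(L·cmH2O) → 12.771 J/min.

12.8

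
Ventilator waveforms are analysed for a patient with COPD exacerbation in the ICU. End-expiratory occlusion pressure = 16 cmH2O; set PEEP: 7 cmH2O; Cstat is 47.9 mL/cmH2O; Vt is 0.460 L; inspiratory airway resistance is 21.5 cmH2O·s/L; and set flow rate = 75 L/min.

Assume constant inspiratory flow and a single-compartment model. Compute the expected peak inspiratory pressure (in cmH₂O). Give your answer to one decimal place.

Flow: 75 L/min ÷ 60 = 1.25 L/s.
Total PEEP = 16 cmH2O (set 7 + intrinsic 9); this is the baseline alveolar pressure.
Equation of motion (constant flow): PIP = Vt/C + R·V̇ + PEEP.
PIP = 460/47.9 + 21.5×1.25 + 16 = 9.603 + 26.875 + 16 = 52.478 cmH2O.

52.5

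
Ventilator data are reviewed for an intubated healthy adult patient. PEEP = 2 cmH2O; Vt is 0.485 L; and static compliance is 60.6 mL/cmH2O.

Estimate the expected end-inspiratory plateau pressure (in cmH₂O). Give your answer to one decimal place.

Pplat = PEEP + Vt / Cstat = 2 + 485 / 60.6 = 2 + 8.003 = 10.003 cmH2O.

10.0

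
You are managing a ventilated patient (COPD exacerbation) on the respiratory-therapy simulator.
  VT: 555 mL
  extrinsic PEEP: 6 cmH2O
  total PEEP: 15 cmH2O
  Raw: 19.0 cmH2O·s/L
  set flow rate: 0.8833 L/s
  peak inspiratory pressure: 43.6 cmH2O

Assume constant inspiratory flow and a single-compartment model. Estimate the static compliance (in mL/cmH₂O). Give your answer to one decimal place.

47.0

Total PEEP = 15 cmH2O (set 6 + intrinsic 9); this is the baseline alveolar pressure.
Equation of motion (constant flow): PIP = Vt/C + R·V̇ + PEEP.
Vt/C = PIP − R·V̇ − PEEP = 43.6 − 19.0×0.8833 − 15 = 43.6 − 16.783 − 15 = 11.817 cmH2O.
C = Vt / 11.817 = 555 / 11.817 = 46.966 mL/cmH2O.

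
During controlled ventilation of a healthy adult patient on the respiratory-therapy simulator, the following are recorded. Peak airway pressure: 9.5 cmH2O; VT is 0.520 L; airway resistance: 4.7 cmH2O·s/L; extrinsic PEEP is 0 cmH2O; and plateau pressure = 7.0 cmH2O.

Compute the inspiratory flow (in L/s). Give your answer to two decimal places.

flow = (PIP − Pplat) / Raw = 2.5 / 4.7 = 0.5319 L/s.

0.53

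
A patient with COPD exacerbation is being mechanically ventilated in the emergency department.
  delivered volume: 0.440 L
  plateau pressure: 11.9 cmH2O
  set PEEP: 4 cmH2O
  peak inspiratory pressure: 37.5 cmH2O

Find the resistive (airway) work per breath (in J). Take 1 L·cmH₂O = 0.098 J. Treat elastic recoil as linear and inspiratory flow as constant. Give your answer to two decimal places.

1.10

With constant inspiratory flow the resistive pressure is constant at PIP − Pplat = 37.5 − 11.9 = 25.6 cmH2O, so resistive work = 25.6 × 0.440 = 11.264 L·cmH2O.
× 0.098 J/(L·cmH2O) → 1.104 J.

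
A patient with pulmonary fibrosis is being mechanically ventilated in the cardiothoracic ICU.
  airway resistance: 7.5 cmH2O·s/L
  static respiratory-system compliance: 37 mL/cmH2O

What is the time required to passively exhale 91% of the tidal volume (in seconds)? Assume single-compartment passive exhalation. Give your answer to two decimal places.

0.67

τ = R × C = 7.5 × 37 mL/cmH2O = 7.5 × 0.037 L/cmH2O = 0.2775 s.
Exhaled fraction f = 1 − e^(−t/τ) → t = −τ·ln(1 − f) = −0.2775·ln(0.09) = 0.6682 s.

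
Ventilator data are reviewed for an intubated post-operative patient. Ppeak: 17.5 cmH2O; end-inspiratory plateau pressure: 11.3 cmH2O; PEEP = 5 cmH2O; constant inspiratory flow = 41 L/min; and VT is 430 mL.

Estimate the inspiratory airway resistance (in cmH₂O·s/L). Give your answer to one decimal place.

Flow: 41 L/min ÷ 60 = 0.6833 L/s.
Raw = (PIP − Pplat) / flow = (17.5 − 11.3) / 0.6833 = 6.2 / 0.6833 = 9.074 cmH2O·s/L.

9.1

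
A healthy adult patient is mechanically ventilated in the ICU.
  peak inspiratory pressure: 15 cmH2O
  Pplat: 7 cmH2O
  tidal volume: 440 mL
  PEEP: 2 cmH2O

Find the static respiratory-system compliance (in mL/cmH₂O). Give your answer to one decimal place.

88.0

Cstat = Vt / (Pplat − PEEP) = 440 / (7 − 2) = 440 / 5.0 = 88.0 mL/cmH2O.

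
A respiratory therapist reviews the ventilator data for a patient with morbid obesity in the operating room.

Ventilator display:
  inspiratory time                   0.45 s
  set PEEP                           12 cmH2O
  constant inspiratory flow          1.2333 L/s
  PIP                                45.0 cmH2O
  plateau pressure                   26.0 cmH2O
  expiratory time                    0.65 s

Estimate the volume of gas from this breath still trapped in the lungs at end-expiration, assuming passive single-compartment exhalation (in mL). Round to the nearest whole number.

191

Vt = flow × Ti = 1.2333 L/s × 0.45 s × 1000 mL/L = 554.99 mL.
R = (PIP − Pplat)/V̇ = (45.0 − 26.0) / 1.2333 = 19.0/1.2333 = 15.406 cmH2O·s/L.
C = Vt/(Pplat − PEEP) = 554.99 / (26.0 − 12) = 554.99/14.0 = 39.642 mL/cmH2O.
τ = R × C = 15.406 × 0.03964 L/cmH2O = 0.6107 s.
Fraction remaining = e^(−Te/τ) = e^(−0.65/0.6107) = 0.345.
Trapped volume = 554.99 × 0.345 = 191.47 mL.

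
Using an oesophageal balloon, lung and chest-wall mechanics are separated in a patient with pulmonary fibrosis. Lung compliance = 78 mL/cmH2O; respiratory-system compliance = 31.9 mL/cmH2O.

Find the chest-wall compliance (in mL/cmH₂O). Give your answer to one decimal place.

54.0

1/Ccw = 1/Crs − 1/CL.
1/Ccw = 1/31.9 − 1/78 = 0.01853.
Ccw = 53.967 mL/cmH2O.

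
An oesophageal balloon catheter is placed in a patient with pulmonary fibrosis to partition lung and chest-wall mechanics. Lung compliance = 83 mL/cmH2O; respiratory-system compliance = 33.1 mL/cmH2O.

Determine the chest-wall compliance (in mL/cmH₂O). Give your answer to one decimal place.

1/Ccw = 1/Crs − 1/CL.
1/Ccw = 1/33.1 − 1/83 = 0.01816.
Ccw = 55.066 mL/cmH2O.

55.1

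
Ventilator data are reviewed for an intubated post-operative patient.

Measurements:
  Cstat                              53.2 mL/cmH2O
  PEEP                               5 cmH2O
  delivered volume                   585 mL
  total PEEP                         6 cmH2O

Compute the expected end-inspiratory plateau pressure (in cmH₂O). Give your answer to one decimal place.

17.0

End-expiratory occlusion gives total PEEP = 6 cmH2O (intrinsic PEEP = 6 − 5 = 1). Use total PEEP for the elastic gradient.
Pplat = PEEPtotal + Vt / Cstat = 6 + 585 / 53.2 = 6 + 10.996 = 16.996 cmH2O.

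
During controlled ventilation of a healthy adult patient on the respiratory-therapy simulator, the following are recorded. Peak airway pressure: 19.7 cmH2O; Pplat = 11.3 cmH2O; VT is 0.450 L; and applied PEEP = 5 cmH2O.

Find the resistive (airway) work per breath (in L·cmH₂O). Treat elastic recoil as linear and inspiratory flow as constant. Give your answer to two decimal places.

With constant inspiratory flow the resistive pressure is constant at PIP − Pplat = 19.7 − 11.3 = 8.4 cmH2O, so resistive work = 8.4 × 0.450 = 3.78 L·cmH2O.

3.78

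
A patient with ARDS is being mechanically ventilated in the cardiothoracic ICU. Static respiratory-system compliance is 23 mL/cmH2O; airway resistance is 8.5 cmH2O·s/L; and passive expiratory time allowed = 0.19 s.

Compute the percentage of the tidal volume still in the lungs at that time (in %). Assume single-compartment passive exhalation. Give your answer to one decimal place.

τ = R × C = 8.5 × 23 mL/cmH2O = 8.5 × 0.023 L/cmH2O = 0.1955 s.
Passive exhalation: V(t)/V₀ = e^(−t/τ) = e^(−0.19/0.1955) = 0.3784.
Fraction remaining = 0.3784 → 37.84%.

37.8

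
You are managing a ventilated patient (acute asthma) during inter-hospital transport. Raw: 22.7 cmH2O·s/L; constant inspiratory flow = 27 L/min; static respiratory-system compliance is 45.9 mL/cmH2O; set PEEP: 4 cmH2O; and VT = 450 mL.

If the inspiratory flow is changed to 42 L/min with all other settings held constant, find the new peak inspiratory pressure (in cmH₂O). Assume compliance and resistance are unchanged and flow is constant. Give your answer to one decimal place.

Flow: 27 L/min ÷ 60 = 0.45 L/s.
New flow: 42 L/min ÷ 60 = 0.7 L/s.
PIP = Vt/C + R·V̇ + PEEP (constant-flow equation of motion).
Only the resistive term changes: ΔPIP = R × ΔV̇ = 22.7 × (0.7 − 0.45) = 22.7 × 0.25 = 5.675 cmH2O.
Original PIP = 450/45.9 + 22.7×0.45 + 4 = 24.019 cmH2O; new PIP = 24.019 + (5.675) = 29.694 cmH2O.

29.7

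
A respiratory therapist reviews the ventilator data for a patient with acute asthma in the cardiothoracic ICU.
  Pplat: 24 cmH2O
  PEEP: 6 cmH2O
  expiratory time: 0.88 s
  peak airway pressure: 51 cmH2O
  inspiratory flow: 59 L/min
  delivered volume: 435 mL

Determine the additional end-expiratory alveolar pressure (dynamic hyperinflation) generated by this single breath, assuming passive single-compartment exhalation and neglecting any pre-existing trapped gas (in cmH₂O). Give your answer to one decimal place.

4.8

Flow: 59 L/min ÷ 60 = 0.9833 L/s.
R = (PIP − Pplat)/V̇ = (51 − 24) / 0.9833 = 27.0/0.9833 = 27.459 cmH2O·s/L.
C = Vt/(Pplat − PEEP) = 435.0 / (24 − 6) = 435.0/18.0 = 24.167 mL/cmH2O.
τ = R × C = 27.459 × 0.02417 L/cmH2O = 0.6637 s.
Fraction remaining = e^(−Te/τ) = e^(−0.88/0.6637) = 0.2656; trapped volume = 435.0 × 0.2656 = 115.54 mL.
Additional alveolar pressure from trapping ≈ V_trapped / C = 115.54 / 24.167 = 4.781 cmH2O.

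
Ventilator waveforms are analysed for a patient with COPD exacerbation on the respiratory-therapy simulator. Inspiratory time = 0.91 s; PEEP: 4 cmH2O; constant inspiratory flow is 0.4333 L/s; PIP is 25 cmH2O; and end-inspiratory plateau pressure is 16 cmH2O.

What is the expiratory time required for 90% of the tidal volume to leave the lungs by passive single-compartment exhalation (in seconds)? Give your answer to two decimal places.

1.57

Vt = flow × Ti = 0.4333 L/s × 0.91 s × 1000 mL/L = 394.3 mL.
R = (PIP − Pplat)/V̇ = (25 − 16) / 0.4333 = 9.0/0.4333 = 20.771 cmH2O·s/L.
C = Vt/(Pplat − PEEP) = 394.3 / (16 − 4) = 394.3/12.0 = 32.858 mL/cmH2O.
τ = R × C = 20.771 × 0.03286 L/cmH2O = 0.6825 s.
t = −τ·ln(1 − 0.90) = −0.6825·ln(0.1) = 1.572 s.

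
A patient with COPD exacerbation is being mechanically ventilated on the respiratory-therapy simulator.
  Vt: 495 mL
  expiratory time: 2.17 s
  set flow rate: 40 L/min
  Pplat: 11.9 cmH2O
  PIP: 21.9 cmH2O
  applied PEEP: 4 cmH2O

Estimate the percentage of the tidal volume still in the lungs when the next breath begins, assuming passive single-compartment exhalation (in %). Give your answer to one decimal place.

Flow: 40 L/min ÷ 60 = 0.6667 L/s.
R = (PIP − Pplat)/V̇ = (21.9 − 11.9) / 0.6667 = 10.0/0.6667 = 14.999 cmH2O·s/L.
C = Vt/(Pplat − PEEP) = 495.0 / (11.9 − 4) = 495.0/7.9 = 62.658 mL/cmH2O.
τ = R × C = 14.999 × 0.06266 L/cmH2O = 0.9398 s.
Fraction remaining at end-expiration = e^(−Te/τ) = e^(−2.17/0.9398) = 0.09936 → 9.936%.

9.9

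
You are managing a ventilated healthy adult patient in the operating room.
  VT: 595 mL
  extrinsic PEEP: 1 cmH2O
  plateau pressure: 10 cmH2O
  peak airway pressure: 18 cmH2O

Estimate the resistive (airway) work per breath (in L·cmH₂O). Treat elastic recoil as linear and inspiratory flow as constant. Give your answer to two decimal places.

With constant inspiratory flow the resistive pressure is constant at PIP − Pplat = 18 − 10 = 8.0 cmH2O, so resistive work = 8.0 × 0.595 = 4.76 L·cmH2O.

4.76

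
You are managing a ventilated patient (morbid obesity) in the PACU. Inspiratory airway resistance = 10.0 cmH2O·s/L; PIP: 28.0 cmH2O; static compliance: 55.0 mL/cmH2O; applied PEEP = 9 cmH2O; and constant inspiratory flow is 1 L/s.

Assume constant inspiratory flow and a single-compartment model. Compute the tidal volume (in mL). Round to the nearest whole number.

495

Equation of motion (constant flow): PIP = Vt/C + R·V̇ + PEEP.
Vt/C = PIP − R·V̇ − PEEP = 28.0 − 10.0 − 9 = 9.0 cmH2O.
Vt = C × 9.0 = 55.0 × 9.0 = 495.0 mL.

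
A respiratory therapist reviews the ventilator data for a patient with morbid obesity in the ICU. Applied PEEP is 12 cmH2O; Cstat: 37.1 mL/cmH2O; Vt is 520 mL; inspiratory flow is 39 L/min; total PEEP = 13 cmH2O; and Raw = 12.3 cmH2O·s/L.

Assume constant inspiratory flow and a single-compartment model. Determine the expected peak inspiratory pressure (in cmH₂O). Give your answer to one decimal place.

35.0

Flow: 39 L/min ÷ 60 = 0.65 L/s.
Total PEEP = 13 cmH2O (set 12 + intrinsic 1); this is the baseline alveolar pressure.
Equation of motion (constant flow): PIP = Vt/C + R·V̇ + PEEP.
PIP = 520/37.1 + 12.3×0.65 + 13 = 14.016 + 7.995 + 13 = 35.011 cmH2O.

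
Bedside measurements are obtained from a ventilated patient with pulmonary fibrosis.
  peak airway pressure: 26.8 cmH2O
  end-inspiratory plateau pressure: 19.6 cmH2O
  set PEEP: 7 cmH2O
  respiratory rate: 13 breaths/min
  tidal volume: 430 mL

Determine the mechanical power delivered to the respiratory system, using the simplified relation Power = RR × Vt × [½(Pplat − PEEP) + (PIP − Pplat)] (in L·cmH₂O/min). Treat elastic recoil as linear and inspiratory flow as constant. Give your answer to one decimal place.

75.5

Per-breath work = Vt × [½(Pplat−PEEP) + (PIP−Pplat)] = 0.430 × [0.5×12.6 + 7.2] = 0.430 × 13.5 = 5.805 L·cmH2O.
Power = 13 × 5.805 = 75.465 L·cmH2O/min.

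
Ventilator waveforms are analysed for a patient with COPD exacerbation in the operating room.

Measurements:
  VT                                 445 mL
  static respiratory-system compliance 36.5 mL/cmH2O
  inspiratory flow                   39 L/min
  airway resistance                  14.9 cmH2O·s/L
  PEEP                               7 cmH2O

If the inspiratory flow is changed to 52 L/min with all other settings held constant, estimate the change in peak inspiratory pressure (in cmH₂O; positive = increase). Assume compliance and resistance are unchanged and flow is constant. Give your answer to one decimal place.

Flow: 39 L/min ÷ 60 = 0.65 L/s.
New flow: 52 L/min ÷ 60 = 0.8667 L/s.
PIP = Vt/C + R·V̇ + PEEP (constant-flow equation of motion).
Only the resistive term changes: ΔPIP = R × ΔV̇ = 14.9 × (0.8667 − 0.65) = 14.9 × 0.2167 = 3.229 cmH2O.

3.2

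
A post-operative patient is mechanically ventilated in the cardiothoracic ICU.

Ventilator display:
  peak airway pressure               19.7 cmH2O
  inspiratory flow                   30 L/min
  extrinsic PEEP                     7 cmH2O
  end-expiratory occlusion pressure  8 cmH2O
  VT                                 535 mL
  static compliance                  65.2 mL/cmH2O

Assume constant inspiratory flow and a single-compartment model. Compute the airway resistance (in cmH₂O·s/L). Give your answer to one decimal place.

7.0

Flow: 30 L/min ÷ 60 = 0.5 L/s.
Total PEEP = 8 cmH2O (set 7 + intrinsic 1); this is the baseline alveolar pressure.
Equation of motion (constant flow): PIP = Vt/C + R·V̇ + PEEP.
R·V̇ = PIP − Vt/C − PEEP = 19.7 − 535/65.2 − 8 = 19.7 − 8.206 − 8 = 3.494 cmH2O.
R = 3.494 / 0.5 = 6.988 cmH2O·s/L.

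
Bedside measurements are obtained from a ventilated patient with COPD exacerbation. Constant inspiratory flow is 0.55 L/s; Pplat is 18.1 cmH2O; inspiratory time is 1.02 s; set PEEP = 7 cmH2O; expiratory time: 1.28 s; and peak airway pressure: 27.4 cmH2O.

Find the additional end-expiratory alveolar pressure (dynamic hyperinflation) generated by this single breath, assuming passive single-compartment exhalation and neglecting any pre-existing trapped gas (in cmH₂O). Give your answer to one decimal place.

Vt = flow × Ti = 0.55 L/s × 1.02 s × 1000 mL/L = 561.0 mL.
R = (PIP − Pplat)/V̇ = (27.4 − 18.1) / 0.55 = 9.3/0.55 = 16.909 cmH2O·s/L.
C = Vt/(Pplat − PEEP) = 561.0 / (18.1 − 7) = 561.0/11.1 = 50.541 mL/cmH2O.
τ = R × C = 16.909 × 0.05054 L/cmH2O = 0.8546 s.
Fraction remaining = e^(−Te/τ) = e^(−1.28/0.8546) = 0.2236; trapped volume = 561.0 × 0.2236 = 125.44 mL.
Additional alveolar pressure from trapping ≈ V_trapped / C = 125.44 / 50.541 = 2.482 cmH2O.

2.5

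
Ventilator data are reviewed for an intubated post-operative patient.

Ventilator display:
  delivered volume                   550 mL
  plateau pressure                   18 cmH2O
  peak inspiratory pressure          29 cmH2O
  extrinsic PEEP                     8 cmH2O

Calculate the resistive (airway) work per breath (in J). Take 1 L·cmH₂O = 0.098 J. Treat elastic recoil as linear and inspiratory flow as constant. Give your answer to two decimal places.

With constant inspiratory flow the resistive pressure is constant at PIP − Pplat = 29 − 18 = 11.0 cmH2O, so resistive work = 11.0 × 0.550 = 6.05 L·cmH2O.
× 0.098 J/(L·cmH2O) → 0.5929 J.

0.59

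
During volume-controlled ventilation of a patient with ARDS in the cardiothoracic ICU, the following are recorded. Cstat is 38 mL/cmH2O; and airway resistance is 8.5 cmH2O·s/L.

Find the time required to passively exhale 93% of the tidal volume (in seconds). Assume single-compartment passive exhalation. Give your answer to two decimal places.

0.86

τ = R × C = 8.5 × 38 mL/cmH2O = 8.5 × 0.038 L/cmH2O = 0.323 s.
Exhaled fraction f = 1 − e^(−t/τ) → t = −τ·ln(1 − f) = −0.323·ln(0.07) = 0.8589 s.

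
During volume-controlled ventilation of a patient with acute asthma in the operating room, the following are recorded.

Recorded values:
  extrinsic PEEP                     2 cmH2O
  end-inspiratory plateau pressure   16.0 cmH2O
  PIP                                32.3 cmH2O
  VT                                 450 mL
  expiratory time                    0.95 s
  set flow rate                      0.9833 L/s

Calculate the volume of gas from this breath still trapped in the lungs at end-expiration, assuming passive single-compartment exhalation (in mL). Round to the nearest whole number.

76

R = (PIP − Pplat)/V̇ = (32.3 − 16.0) / 0.9833 = 16.3/0.9833 = 16.577 cmH2O·s/L.
C = Vt/(Pplat − PEEP) = 450.0 / (16.0 − 2) = 450.0/14.0 = 32.143 mL/cmH2O.
τ = R × C = 16.577 × 0.03214 L/cmH2O = 0.5328 s.
Fraction remaining = e^(−Te/τ) = e^(−0.95/0.5328) = 0.1681.
Trapped volume = 450.0 × 0.1681 = 75.645 mL.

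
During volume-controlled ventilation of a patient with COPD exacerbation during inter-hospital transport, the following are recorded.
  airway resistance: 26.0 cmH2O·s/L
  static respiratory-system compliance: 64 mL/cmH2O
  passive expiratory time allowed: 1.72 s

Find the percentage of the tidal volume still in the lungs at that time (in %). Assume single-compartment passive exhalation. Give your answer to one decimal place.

τ = R × C = 26.0 × 64 mL/cmH2O = 26.0 × 0.064 L/cmH2O = 1.664 s.
Passive exhalation: V(t)/V₀ = e^(−t/τ) = e^(−1.72/1.664) = 0.3557.
Fraction remaining = 0.3557 → 35.57%.

35.6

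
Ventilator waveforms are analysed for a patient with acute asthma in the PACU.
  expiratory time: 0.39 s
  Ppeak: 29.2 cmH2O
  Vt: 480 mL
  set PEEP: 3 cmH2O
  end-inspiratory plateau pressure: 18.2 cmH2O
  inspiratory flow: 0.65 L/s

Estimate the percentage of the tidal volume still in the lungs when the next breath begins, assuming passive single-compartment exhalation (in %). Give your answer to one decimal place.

R = (PIP − Pplat)/V̇ = (29.2 − 18.2) / 0.65 = 11.0/0.65 = 16.923 cmH2O·s/L.
C = Vt/(Pplat − PEEP) = 480.0 / (18.2 − 3) = 480.0/15.2 = 31.579 mL/cmH2O.
τ = R × C = 16.923 × 0.03158 L/cmH2O = 0.5344 s.
Fraction remaining at end-expiration = e^(−Te/τ) = e^(−0.39/0.5344) = 0.482 → 48.2%.

48.2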